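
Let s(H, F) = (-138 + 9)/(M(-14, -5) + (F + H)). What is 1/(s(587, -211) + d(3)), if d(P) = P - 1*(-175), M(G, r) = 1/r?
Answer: 1879/333817 ≈ 0.0056288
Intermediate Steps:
d(P) = 175 + P (d(P) = P + 175 = 175 + P)
s(H, F) = -129/(-⅕ + F + H) (s(H, F) = (-138 + 9)/(1/(-5) + (F + H)) = -129/(-⅕ + (F + H)) = -129/(-⅕ + F + H))
1/(s(587, -211) + d(3)) = 1/(-645/(-1 + 5*(-211) + 5*587) + (175 + 3)) = 1/(-645/(-1 - 1055 + 2935) + 178) = 1/(-645/1879 + 178) = 1/(333817/1879) = 1879/333817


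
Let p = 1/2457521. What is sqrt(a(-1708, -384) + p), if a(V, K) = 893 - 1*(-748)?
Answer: sqrt(9910670935246202)/2457521 ≈ 40.509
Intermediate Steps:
a(V, K) = 1641 (a(V, K) = 893 + 748 = 1641)
p = 1/2457521 ≈ 4.0691e-7
sqrt(a(-1708, -384) + p) = sqrt(1641 + 1/2457521) = sqrt(4032791962/2457521) = sqrt(9910670935246202)/2457521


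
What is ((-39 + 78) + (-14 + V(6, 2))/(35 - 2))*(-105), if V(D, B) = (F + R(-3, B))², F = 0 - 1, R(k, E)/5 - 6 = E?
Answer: -8890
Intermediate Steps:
R(k, E) = 30 + 5*E
F = -1
V(D, B) = (29 + 5*B)² (V(D, B) = (-1 + (30 + 5*B))² = (29 + 5*B)²)
((-39 + 78) + (-14 + V(6, 2))/(35 - 2))*(-105) = ((-39 + 78) + (-14 + (29 + 5*2)²)/(35 - 2))*(-105) = (39 + (-14 + (29 + 10)²)/33)*(-105) = (39 + (-14 + 39²)*(1/33))*(-105) = (39 + (-14 + 1521)*(1/33))*(-105) = (39 + 1507*(1/33))*(-105) = (39 + 137/3)*(-105) = (254/3)*(-105) = -8890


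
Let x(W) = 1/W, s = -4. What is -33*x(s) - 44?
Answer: -143/4 ≈ -35.750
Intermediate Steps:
x(W) = 1/W
-33*x(s) - 44 = -33/(-4) - 44 = -33*(-1/4) - 44 = 33/4 - 44 = -143/4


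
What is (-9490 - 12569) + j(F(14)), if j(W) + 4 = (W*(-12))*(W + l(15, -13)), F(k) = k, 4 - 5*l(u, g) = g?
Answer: -124931/5 ≈ -24986.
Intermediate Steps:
l(u, g) = ⅘ - g/5
j(W) = -4 - 12*W*(17/5 + W) (j(W) = -4 + (W*(-12))*(W + (⅘ - ⅕*(-13))) = -4 + (-12*W)*(W + (⅘ + 13/5)) = -4 + (-12*W)*(W + 17/5) = -4 + (-12*W)*(17/5 + W) = -4 - 12*W*(17/5 + W))
(-9490 - 12569) + j(F(14)) = (-9490 - 12569) + (-4 - 12*14² - 204/5*14) = -22059 + (-4 - 12*196 - 2856/5) = -22059 + (-4 - 2352 - 2856/5) = -22059 - 14636/5 = -124931/5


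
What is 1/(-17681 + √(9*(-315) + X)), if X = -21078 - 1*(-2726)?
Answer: -17681/312638948 - I*√21187/312638948 ≈ -5.6554e-5 - 4.6558e-7*I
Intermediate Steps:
X = -18352 (X = -21078 + 2726 = -18352)
1/(-17681 + √(9*(-315) + X)) = 1/(-17681 + √(9*(-315) - 18352)) = 1/(-17681 + √(-2835 - 18352)) = 1/(-17681 + √(-21187)) = 1/(-17681 + I*√21187)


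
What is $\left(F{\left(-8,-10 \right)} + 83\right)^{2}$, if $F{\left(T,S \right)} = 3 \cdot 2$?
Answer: $7921$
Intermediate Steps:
$F{\left(T,S \right)} = 6$
$\left(F{\left(-8,-10 \right)} + 83\right)^{2} = \left(6 + 83\right)^{2} = 89^{2} = 7921$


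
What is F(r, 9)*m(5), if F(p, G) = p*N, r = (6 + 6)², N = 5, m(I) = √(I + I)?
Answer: 720*√10 ≈ 2276.8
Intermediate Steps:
m(I) = √2*√I (m(I) = √(2*I) = √2*√I)
r = 144 (r = 12² = 144)
F(p, G) = 5*p (F(p, G) = p*5 = 5*p)
F(r, 9)*m(5) = (5*144)*(√2*√5) = 720*√10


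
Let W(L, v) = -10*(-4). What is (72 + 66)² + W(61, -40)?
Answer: 19084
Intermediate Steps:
W(L, v) = 40
(72 + 66)² + W(61, -40) = (72 + 66)² + 40 = 138² + 40 = 19044 + 40 = 19084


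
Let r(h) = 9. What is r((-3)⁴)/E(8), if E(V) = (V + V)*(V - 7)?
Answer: 9/16 ≈ 0.56250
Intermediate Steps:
E(V) = 2*V*(-7 + V) (E(V) = (2*V)*(-7 + V) = 2*V*(-7 + V))
r((-3)⁴)/E(8) = 9/((2*8*(-7 + 8))) = 9/((2*8*1)) = 9/16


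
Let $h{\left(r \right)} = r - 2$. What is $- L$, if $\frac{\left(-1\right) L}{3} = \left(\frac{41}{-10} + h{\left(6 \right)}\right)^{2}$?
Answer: $\frac{3}{100} \approx 0.03$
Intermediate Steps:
$h{\left(r \right)} = -2 + r$
$L = - \frac{3}{100}$ ($L = - 3 \left(\frac{41}{-10} + \left(-2 + 6\right)\right)^{2} = - 3 \left(41 \left(- \frac{1}{10}\right) + 4\right)^{2} = - 3 \left(- \frac{41}{10} + 4\right)^{2} = - 3 \left(- \frac{1}{10}\right)^{2} = \left(-3\right) \frac{1}{100} = - \frac{3}{100} \approx -0.03$)
$- L = \left(-1\right) \left(- \frac{3}{100}\right) = \frac{3}{100}$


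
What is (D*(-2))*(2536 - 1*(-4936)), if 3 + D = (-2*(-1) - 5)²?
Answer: -89664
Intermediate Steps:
D = 6 (D = -3 + (-2*(-1) - 5)² = -3 + (2 - 5)² = -3 + (-3)² = -3 + 9 = 6)
(D*(-2))*(2536 - 1*(-4936)) = (6*(-2))*(2536 - 1*(-4936)) = -12*(2536 + 4936) = -12*7472 = -89664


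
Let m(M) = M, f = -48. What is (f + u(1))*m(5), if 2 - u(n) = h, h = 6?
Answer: -260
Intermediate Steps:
u(n) = -4 (u(n) = 2 - 1*6 = 2 - 6 = -4)
(f + u(1))*m(5) = (-48 - 4)*5 = -52*5 = -260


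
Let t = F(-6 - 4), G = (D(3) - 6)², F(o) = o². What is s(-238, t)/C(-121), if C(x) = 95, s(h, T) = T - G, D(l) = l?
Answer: 91/95 ≈ 0.95789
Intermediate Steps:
G = 9 (G = (3 - 6)² = (-3)² = 9)
t = 100 (t = (-6 - 4)² = (-10)² = 100)
s(h, T) = -9 + T (s(h, T) = T - 1*9 = T - 9 = -9 + T)
s(-238, t)/C(-121) = (-9 + 100)/95 = 91*(1/95) = 91/95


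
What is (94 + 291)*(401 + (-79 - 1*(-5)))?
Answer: 125895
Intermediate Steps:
(94 + 291)*(401 + (-79 - 1*(-5))) = 385*(401 + (-79 + 5)) = 385*(401 - 74) = 385*327 = 125895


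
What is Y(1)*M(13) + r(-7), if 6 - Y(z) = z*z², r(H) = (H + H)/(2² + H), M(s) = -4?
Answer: -46/3 ≈ -15.333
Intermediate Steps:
r(H) = 2*H/(4 + H) (r(H) = (2*H)/(4 + H) = 2*H/(4 + H))
Y(z) = 6 - z³ (Y(z) = 6 - z*z² = 6 - z³)
Y(1)*M(13) + r(-7) = (6 - 1*1³)*(-4) + 2*(-7)/(4 - 7) = (6 - 1*1)*(-4) + 2*(-7)/(-3) = (6 - 1)*(-4) + 2*(-7)*(-⅓) = 5*(-4) + 14/3 = -20 + 14/3 = -46/3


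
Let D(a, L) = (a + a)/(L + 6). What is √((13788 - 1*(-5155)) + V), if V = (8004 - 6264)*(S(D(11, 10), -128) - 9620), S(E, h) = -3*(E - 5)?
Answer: I*√66803738/2 ≈ 4086.7*I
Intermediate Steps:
D(a, L) = 2*a/(6 + L) (D(a, L) = (2*a)/(6 + L) = 2*a/(6 + L))
S(E, h) = 15 - 3*E (S(E, h) = -3*(-5 + E) = 15 - 3*E)
V = -33439755/2 (V = (8004 - 6264)*((15 - 6*11/(6 + 10)) - 9620) = 1740*((15 - 6*11/16) - 9620) = 1740*((15 - 3*11/8) - 9620) = 1740*((15 - 33/8) - 9620) = 1740*(87/8 - 9620) = 1740*(-76873/8) = -33439755/2 ≈ -1.6720e+7)
√((13788 - 1*(-5155)) + V) = √((13788 - 1*(-5155)) - 33439755/2) = √((13788 + 5155) - 33439755/2) = √(18943 - 33439755/2) = √(-33401869/2) = I*√66803738/2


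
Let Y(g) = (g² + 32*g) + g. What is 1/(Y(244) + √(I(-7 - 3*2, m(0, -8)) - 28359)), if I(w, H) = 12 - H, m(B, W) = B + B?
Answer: 67588/4568166091 - I*√28347/4568166091 ≈ 1.4795e-5 - 3.6856e-8*I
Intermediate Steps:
m(B, W) = 2*B
Y(g) = g² + 33*g
1/(Y(244) + √(I(-7 - 3*2, m(0, -8)) - 28359)) = 1/(244*(33 + 244) + √((12 - 2*0) - 28359)) = 1/(244*277 + √((12 - 1*0) - 28359)) = 1/(67588 + √((12 + 0) - 28359)) = 1/(67588 + √(12 - 28359)) = 1/(67588 + √(-28347)) = 1/(67588 + I*√28347)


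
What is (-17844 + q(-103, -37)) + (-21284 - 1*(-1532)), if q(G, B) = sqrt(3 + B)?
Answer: -37596 + I*sqrt(34) ≈ -37596.0 + 5.831*I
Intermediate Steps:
(-17844 + q(-103, -37)) + (-21284 - 1*(-1532)) = (-17844 + sqrt(3 - 37)) + (-21284 - 1*(-1532)) = (-17844 + sqrt(-34)) + (-21284 + 1532) = (-17844 + I*sqrt(34)) - 19752 = -37596 + I*sqrt(34)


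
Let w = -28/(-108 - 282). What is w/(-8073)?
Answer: -14/1574235 ≈ -8.8932e-6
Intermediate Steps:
w = 14/195 (w = -28/(-390) = -28*(-1/390) = 14/195 ≈ 0.071795)
w/(-8073) = (14/195)/(-8073) = (14/195)*(-1/8073) = -14/1574235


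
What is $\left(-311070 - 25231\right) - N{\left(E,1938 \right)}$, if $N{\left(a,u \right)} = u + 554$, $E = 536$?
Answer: $-338793$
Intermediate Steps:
$N{\left(a,u \right)} = 554 + u$
$\left(-311070 - 25231\right) - N{\left(E,1938 \right)} = \left(-311070 - 25231\right) - \left(554 + 1938\right) = -336301 - 2492 = -338793$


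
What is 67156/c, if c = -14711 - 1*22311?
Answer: -33578/18511 ≈ -1.8139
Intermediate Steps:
c = -37022 (c = -14711 - 22311 = -37022)
67156/c = 67156/(-37022) = 67156*(-1/37022) = -33578/18511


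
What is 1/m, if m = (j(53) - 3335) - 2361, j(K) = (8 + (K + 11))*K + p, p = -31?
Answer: -1/1911 ≈ -0.00052329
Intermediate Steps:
j(K) = -31 + K*(19 + K) (j(K) = (8 + (K + 11))*K - 31 = (8 + (11 + K))*K - 31 = (19 + K)*K - 31 = K*(19 + K) - 31 = -31 + K*(19 + K))
m = -1911 (m = ((-31 + 53² + 19*53) - 3335) - 2361 = ((-31 + 2809 + 1007) - 3335) - 2361 = (3785 - 3335) - 2361 = 450 - 2361 = -1911)
1/m = 1/(-1911) = -1/1911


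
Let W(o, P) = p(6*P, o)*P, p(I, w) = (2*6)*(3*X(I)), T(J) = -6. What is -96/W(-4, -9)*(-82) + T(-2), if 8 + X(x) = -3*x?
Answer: -12802/2079 ≈ -6.1578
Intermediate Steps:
X(x) = -8 - 3*x
p(I, w) = -288 - 108*I (p(I, w) = (2*6)*(3*(-8 - 3*I)) = 12*(-24 - 9*I) = -288 - 108*I)
W(o, P) = P*(-288 - 648*P) (W(o, P) = (-288 - 648*P)*P = P*(-288 - 648*P))
-96/W(-4, -9)*(-82) + T(-2) = -96*1/(648*(4 + 9*(-9)))*(-82) - 6 = -96*1/(648*(4 - 81))*(-82) - 6 = -96/((-72*(-9)*(-77)))*(-82) - 6 = -96/(-49896)*(-82) - 6 = -96*(-1/49896)*(-82) - 6 = (4/2079)*(-82) - 6 = -328/2079 - 6 = -12802/2079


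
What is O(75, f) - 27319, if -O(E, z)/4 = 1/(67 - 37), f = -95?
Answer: -409787/15 ≈ -27319.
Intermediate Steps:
O(E, z) = -2/15 (O(E, z) = -4/(67 - 37) = -4/30 = -4*1/30 = -2/15)
O(75, f) - 27319 = -2/15 - 27319 = -409787/15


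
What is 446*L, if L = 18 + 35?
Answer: 23638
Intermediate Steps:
L = 53
446*L = 446*53 = 23638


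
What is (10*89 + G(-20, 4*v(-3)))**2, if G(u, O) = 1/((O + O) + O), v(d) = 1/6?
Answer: 3171961/4 ≈ 7.9299e+5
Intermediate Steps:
v(d) = 1/6
G(u, O) = 1/(3*O) (G(u, O) = 1/(2*O + O) = 1/(3*O))
(10*89 + G(-20, 4*v(-3)))**2 = (10*89 + 1/(3*((4*(1/6)))))**2 = (890 + 1/(3*(2/3)))**2 = (890 + (1/3)*(3/2))**2 = (890 + 1/2)**2 = (1781/2)**2 = 3171961/4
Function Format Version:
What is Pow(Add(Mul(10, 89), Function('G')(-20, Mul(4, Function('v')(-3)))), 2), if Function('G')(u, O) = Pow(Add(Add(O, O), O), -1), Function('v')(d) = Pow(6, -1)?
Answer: Rational(3171961, 4) ≈ 7.9299e+5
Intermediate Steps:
Function('v')(d) = Rational(1, 6)
Function('G')(u, O) = Mul(Rational(1, 3), Pow(O, -1)) (Function('G')(u, O) = Pow(Add(Mul(2, O), O), -1) = Pow(Mul(3, O), -1) = Mul(Rational(1, 3), Pow(O, -1)))
Pow(Add(Mul(10, 89), Function('G')(-20, Mul(4, Function('v')(-3)))), 2) = Pow(Add(Mul(10, 89), Mul(Rational(1, 3), Pow(Mul(4, Rational(1, 6)), -1))), 2) = Pow(Add(890, Mul(Rational(1, 3), Pow(Rational(2, 3), -1))), 2) = Pow(Add(890, Mul(Rational(1, 3), Rational(3, 2))), 2) = Pow(Add(890, Rational(1, 2)), 2) = Pow(Rational(1781, 2), 2) = Rational(3171961, 4)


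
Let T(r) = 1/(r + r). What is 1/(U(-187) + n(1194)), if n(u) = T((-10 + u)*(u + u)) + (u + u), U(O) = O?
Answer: 5654784/12446179585 ≈ 0.00045434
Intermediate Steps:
T(r) = 1/(2*r)
n(u) = 2*u + 1/(4*u*(-10 + u)) (n(u) = 1/(2*(((-10 + u)*(u + u)))) + (u + u) = 1/(2*(((-10 + u)*(2*u)))) + 2*u = 1/(2*((2*u*(-10 + u)))) + 2*u = (1/(2*u*(-10 + u)))/2 + 2*u = 1/(4*u*(-10 + u)) + 2*u = 2*u + 1/(4*u*(-10 + u)))
1/(U(-187) + n(1194)) = 1/(-187 + (1/4)*(1 + 8*1194**2*(-10 + 1194))/(1194*(-10 + 1194))) = 1/(-187 + (1/4)*(1/1194)*(1 + 8*1425636*1184)/1184) = 1/(-187 + (1/4)*(1/1194)*(1/1184)*(1 + 13503624192)) = 1/(-187 + (1/4)*(1/1194)*(1/1184)*13503624193) = 1/(-187 + 13503624193/5654784) = 1/(12446179585/5654784) = 5654784/12446179585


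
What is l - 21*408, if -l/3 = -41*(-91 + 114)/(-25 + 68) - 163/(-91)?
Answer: -33290172/3913 ≈ -8507.6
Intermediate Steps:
l = 236412/3913 (l = -3*(-41*(-91 + 114)/(-25 + 68) - 163/(-91)) = -3*(-41/(43/23) - 163*(-1/91)) = -3*(-41/(43*(1/23)) + 163/91) = -3*(-41/43/23 + 163/91) = -3*(-41*23/43 + 163/91) = -3*(-943/43 + 163/91) = -3*(-78804/3913) = 236412/3913 ≈ 60.417)
l - 21*408 = 236412/3913 - 21*408 = 236412/3913 - 8568 = -33290172/3913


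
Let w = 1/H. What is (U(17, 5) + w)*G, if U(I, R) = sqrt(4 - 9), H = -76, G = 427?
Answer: -427/76 + 427*I*sqrt(5) ≈ -5.6184 + 954.8*I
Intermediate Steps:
U(I, R) = I*sqrt(5) (U(I, R) = sqrt(-5) = I*sqrt(5))
w = -1/76 (w = 1/(-76) = -1/76 ≈ -0.013158)
(U(17, 5) + w)*G = (I*sqrt(5) - 1/76)*427 = (-1/76 + I*sqrt(5))*427 = -427/76 + 427*I*sqrt(5)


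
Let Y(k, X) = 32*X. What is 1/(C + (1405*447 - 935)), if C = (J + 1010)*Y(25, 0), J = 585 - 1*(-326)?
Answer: 1/627100 ≈ 1.5946e-6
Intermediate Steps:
J = 911 (J = 585 + 326 = 911)
C = 0 (C = (911 + 1010)*(32*0) = 1921*0 = 0)
1/(C + (1405*447 - 935)) = 1/(0 + (1405*447 - 935)) = 1/(0 + (628035 - 935)) = 1/(0 + 627100) = 1/627100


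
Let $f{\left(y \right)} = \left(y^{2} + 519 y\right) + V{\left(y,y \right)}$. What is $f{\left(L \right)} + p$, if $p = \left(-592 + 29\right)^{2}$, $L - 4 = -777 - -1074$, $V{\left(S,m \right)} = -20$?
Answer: $563769$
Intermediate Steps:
$L = 301$ ($L = 4 - -297 = 4 + \left(-777 + 1074\right) = 4 + 297 = 301$)
$p = 316969$ ($p = \left(-563\right)^{2} = 316969$)
$f{\left(y \right)} = -20 + y^{2} + 519 y$ ($f{\left(y \right)} = \left(y^{2} + 519 y\right) - 20 = -20 + y^{2} + 519 y$)
$f{\left(L \right)} + p = \left(-20 + 301^{2} + 519 \cdot 301\right) + 316969 = \left(-20 + 90601 + 156219\right) + 316969 = 246800 + 316969 = 563769$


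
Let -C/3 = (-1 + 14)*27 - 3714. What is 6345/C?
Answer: 705/1121 ≈ 0.62890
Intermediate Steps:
C = 10089 (C = -3*((-1 + 14)*27 - 3714) = -3*(13*27 - 3714) = -3*(351 - 3714) = -3*(-3363) = 10089)
6345/C = 6345/10089 = 6345*(1/10089) = 705/1121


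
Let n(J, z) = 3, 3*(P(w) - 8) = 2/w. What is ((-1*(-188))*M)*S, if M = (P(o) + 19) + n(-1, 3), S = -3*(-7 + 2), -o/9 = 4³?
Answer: 6090965/72 ≈ 84597.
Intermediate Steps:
o = -576 (o = -9*4³ = -9*64 = -576)
P(w) = 8 + 2/(3*w) (P(w) = 8 + (2/w)/3 = 8 + 2/(3*w))
S = 15 (S = -3*(-5) = 15)
M = 25919/864 (M = ((8 + (⅔)/(-576)) + 19) + 3 = ((8 + (⅔)*(-1/576)) + 19) + 3 = ((8 - 1/864) + 19) + 3 = (6911/864 + 19) + 3 = 23327/864 + 3 = 25919/864 ≈ 29.999)
((-1*(-188))*M)*S = (-1*(-188)*(25919/864))*15 = (188*(25919/864))*15 = (1218193/216)*15 = 6090965/72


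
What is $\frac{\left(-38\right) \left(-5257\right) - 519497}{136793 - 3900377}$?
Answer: $\frac{106577}{1254528} \approx 0.084954$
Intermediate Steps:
$\frac{\left(-38\right) \left(-5257\right) - 519497}{136793 - 3900377} = \frac{199766 - 519497}{-3763584} = \left(-319731\right) \left(- \frac{1}{3763584}\right) = \frac{106577}{1254528}$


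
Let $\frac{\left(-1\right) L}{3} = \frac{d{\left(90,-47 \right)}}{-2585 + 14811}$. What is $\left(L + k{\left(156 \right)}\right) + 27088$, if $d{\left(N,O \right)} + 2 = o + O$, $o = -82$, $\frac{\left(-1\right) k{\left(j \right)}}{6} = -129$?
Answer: $\frac{340641205}{12226} \approx 27862.0$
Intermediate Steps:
$k{\left(j \right)} = 774$ ($k{\left(j \right)} = \left(-6\right) \left(-129\right) = 774$)
$d{\left(N,O \right)} = -84 + O$ ($d{\left(N,O \right)} = -2 + \left(-82 + O\right) = -84 + O$)
$L = \frac{393}{12226}$ ($L = - 3 \frac{-84 - 47}{-2585 + 14811} = - 3 \left(- \frac{131}{12226}\right) = - 3 \left(\left(-131\right) \frac{1}{12226}\right) = \left(-3\right) \left(- \frac{131}{12226}\right) = \frac{393}{12226} \approx 0.032145$)
$\left(L + k{\left(156 \right)}\right) + 27088 = \left(\frac{393}{12226} + 774\right) + 27088 = \frac{9463317}{12226} + 27088 = \frac{340641205}{12226}$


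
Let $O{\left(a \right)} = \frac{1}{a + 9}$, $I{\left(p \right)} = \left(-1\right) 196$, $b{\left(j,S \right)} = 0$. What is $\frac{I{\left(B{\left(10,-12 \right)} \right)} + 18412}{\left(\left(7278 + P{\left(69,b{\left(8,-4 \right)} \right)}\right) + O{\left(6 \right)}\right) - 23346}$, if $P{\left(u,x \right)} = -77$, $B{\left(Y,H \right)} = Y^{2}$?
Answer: $- \frac{136620}{121087} \approx -1.1283$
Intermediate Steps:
$I{\left(p \right)} = -196$
$O{\left(a \right)} = \frac{1}{9 + a}$
$\frac{I{\left(B{\left(10,-12 \right)} \right)} + 18412}{\left(\left(7278 + P{\left(69,b{\left(8,-4 \right)} \right)}\right) + O{\left(6 \right)}\right) - 23346} = \frac{-196 + 18412}{\left(\left(7278 - 77\right) + \frac{1}{9 + 6}\right) - 23346} = \frac{18216}{\left(7201 + \frac{1}{15}\right) - 23346} = \frac{18216}{\frac{108016}{15} - 23346} = \frac{18216}{- \frac{242174}{15}} = 18216 \left(- \frac{15}{242174}\right) = - \frac{136620}{121087}$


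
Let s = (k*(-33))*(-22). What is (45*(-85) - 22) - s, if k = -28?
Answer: 16481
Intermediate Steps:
s = -20328 (s = -28*(-33)*(-22) = 924*(-22) = -20328)
(45*(-85) - 22) - s = (45*(-85) - 22) - 1*(-20328) = (-3825 - 22) + 20328 = -3847 + 20328 = 16481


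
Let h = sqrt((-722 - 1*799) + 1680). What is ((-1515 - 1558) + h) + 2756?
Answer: -317 + sqrt(159) ≈ -304.39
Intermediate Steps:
h = sqrt(159) (h = sqrt((-722 - 799) + 1680) = sqrt(-1521 + 1680) = sqrt(159) ≈ 12.610)
((-1515 - 1558) + h) + 2756 = ((-1515 - 1558) + sqrt(159)) + 2756 = (-3073 + sqrt(159)) + 2756 = -317 + sqrt(159)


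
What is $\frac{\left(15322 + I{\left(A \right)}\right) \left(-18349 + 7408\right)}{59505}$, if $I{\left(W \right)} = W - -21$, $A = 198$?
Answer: $- \frac{56678027}{19835} \approx -2857.5$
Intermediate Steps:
$I{\left(W \right)} = 21 + W$ ($I{\left(W \right)} = W + 21 = 21 + W$)
$\frac{\left(15322 + I{\left(A \right)}\right) \left(-18349 + 7408\right)}{59505} = \frac{\left(15322 + \left(21 + 198\right)\right) \left(-18349 + 7408\right)}{59505} = \left(15322 + 219\right) \left(-10941\right) \frac{1}{59505} = 15541 \left(-10941\right) \frac{1}{59505} = \left(-170034081\right) \frac{1}{59505} = - \frac{56678027}{19835}$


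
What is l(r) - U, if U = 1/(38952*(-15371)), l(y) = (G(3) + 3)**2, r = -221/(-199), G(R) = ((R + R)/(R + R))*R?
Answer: 21554322913/598731192 ≈ 36.000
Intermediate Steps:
G(R) = R (G(R) = ((2*R)/((2*R)))*R = ((2*R)*(1/(2*R)))*R = 1*R = R)
r = 221/199 (r = -221*(-1/199) = 221/199 ≈ 1.1106)
l(y) = 36 (l(y) = (3 + 3)**2 = 6**2 = 36)
U = -1/598731192 (U = (1/38952)*(-1/15371) = -1/598731192 ≈ -1.6702e-9)
l(r) - U = 36 - 1*(-1/598731192) = 36 + 1/598731192 = 21554322913/598731192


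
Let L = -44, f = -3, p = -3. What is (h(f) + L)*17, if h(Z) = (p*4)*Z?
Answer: -136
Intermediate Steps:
h(Z) = -12*Z (h(Z) = (-3*4)*Z = -12*Z)
(h(f) + L)*17 = (-12*(-3) - 44)*17 = (36 - 44)*17 = -8*17 = -136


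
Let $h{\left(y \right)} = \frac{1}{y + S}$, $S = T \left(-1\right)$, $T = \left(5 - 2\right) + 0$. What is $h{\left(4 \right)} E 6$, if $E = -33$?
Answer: $-198$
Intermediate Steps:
$T = 3$ ($T = 3 + 0 = 3$)
$S = -3$ ($S = 3 \left(-1\right) = -3$)
$h{\left(y \right)} = \frac{1}{-3 + y}$ ($h{\left(y \right)} = \frac{1}{y - 3} = \frac{1}{-3 + y}$)
$h{\left(4 \right)} E 6 = \frac{1}{-3 + 4} \left(-33\right) 6 = 1^{-1} \left(-33\right) 6 = 1 \left(-33\right) 6 = \left(-33\right) 6 = -198$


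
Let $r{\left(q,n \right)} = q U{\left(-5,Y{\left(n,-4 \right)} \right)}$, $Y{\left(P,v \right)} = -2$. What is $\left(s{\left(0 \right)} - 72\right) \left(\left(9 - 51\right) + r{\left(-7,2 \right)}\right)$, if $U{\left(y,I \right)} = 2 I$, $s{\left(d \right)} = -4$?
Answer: $1064$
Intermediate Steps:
$r{\left(q,n \right)} = - 4 q$ ($r{\left(q,n \right)} = q 2 \left(-2\right) = q \left(-4\right) = - 4 q$)
$\left(s{\left(0 \right)} - 72\right) \left(\left(9 - 51\right) + r{\left(-7,2 \right)}\right) = \left(-4 - 72\right) \left(\left(9 - 51\right) - -28\right) = - 76 \left(-42 + 28\right) = \left(-76\right) \left(-14\right) = 1064$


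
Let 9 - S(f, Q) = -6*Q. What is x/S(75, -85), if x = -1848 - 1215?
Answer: 1021/167 ≈ 6.1138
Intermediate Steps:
x = -3063
S(f, Q) = 9 + 6*Q (S(f, Q) = 9 - (-6)*Q = 9 + 6*Q)
x/S(75, -85) = -3063/(9 + 6*(-85)) = -3063/(9 - 510) = -3063/(-501) = -3063*(-1/501) = 1021/167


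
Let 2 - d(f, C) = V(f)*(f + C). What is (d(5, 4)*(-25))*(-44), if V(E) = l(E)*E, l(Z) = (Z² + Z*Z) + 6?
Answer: -2769800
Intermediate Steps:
l(Z) = 6 + 2*Z² (l(Z) = (Z² + Z²) + 6 = 2*Z² + 6 = 6 + 2*Z²)
V(E) = E*(6 + 2*E²) (V(E) = (6 + 2*E²)*E = E*(6 + 2*E²))
d(f, C) = 2 - 2*f*(3 + f²)*(C + f) (d(f, C) = 2 - 2*f*(3 + f²)*(f + C) = 2 - 2*f*(3 + f²)*(C + f))
(d(5, 4)*(-25))*(-44) = ((2 - 2*5²*(3 + 5²) - 2*4*5*(3 + 5²))*(-25))*(-44) = ((2 - 2*25*(3 + 25) - 2*4*5*(3 + 25))*(-25))*(-44) = ((2 - 2*25*28 - 2*4*5*28)*(-25))*(-44) = ((2 - 1400 - 1120)*(-25))*(-44) = -2518*(-25)*(-44) = 62950*(-44) = -2769800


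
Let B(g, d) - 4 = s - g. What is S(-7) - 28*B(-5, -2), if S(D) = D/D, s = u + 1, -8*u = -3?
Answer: -579/2 ≈ -289.50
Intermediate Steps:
u = 3/8 (u = -⅛*(-3) = 3/8 ≈ 0.37500)
s = 11/8 (s = 3/8 + 1 = 11/8 ≈ 1.3750)
S(D) = 1
B(g, d) = 43/8 - g (B(g, d) = 4 + (11/8 - g) = 43/8 - g)
S(-7) - 28*B(-5, -2) = 1 - 28*(43/8 - 1*(-5)) = 1 - 28*(43/8 + 5) = 1 - 28*83/8 = 1 - 581/2 = -579/2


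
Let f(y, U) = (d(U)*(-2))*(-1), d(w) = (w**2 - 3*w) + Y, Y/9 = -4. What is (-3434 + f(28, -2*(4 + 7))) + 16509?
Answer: 14103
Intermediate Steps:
Y = -36 (Y = 9*(-4) = -36)
d(w) = -36 + w**2 - 3*w (d(w) = (w**2 - 3*w) - 36 = -36 + w**2 - 3*w)
f(y, U) = -72 - 6*U + 2*U**2 (f(y, U) = ((-36 + U**2 - 3*U)*(-2))*(-1) = (72 - 2*U**2 + 6*U)*(-1) = -72 - 6*U + 2*U**2)
(-3434 + f(28, -2*(4 + 7))) + 16509 = (-3434 + (-72 - (-12)*(4 + 7) + 2*(-2*(4 + 7))**2)) + 16509 = (-3434 + (-72 - (-12)*11 + 2*(-2*11)**2)) + 16509 = (-3434 + (-72 - 6*(-22) + 2*(-22)**2)) + 16509 = (-3434 + (-72 + 132 + 2*484)) + 16509 = (-3434 + (-72 + 132 + 968)) + 16509 = (-3434 + 1028) + 16509 = -2406 + 16509 = 14103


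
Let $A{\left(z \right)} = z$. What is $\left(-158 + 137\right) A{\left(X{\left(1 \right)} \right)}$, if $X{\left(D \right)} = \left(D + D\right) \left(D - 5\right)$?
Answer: $168$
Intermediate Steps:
$X{\left(D \right)} = 2 D \left(-5 + D\right)$
$\left(-158 + 137\right) A{\left(X{\left(1 \right)} \right)} = \left(-158 + 137\right) 2 \cdot 1 \left(-5 + 1\right) = - 21 \cdot 2 \cdot 1 \left(-4\right) = \left(-21\right) \left(-8\right) = 168$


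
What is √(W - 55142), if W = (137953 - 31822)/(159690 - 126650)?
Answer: I*√3761987158685/8260 ≈ 234.82*I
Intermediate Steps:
W = 106131/33040 ≈ 3.2122
√(W - 55142) = √(106131/33040 - 55142) = √(-1821785549/33040) = I*√3761987158685/8260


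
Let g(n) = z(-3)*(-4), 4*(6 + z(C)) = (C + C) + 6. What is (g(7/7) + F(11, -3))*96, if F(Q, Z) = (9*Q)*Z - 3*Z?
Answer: -25344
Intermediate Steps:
z(C) = -9/2 + C/2 (z(C) = -6 + ((C + C) + 6)/4 = -6 + (2*C + 6)/4 = -6 + (6 + 2*C)/4 = -6 + (3/2 + C/2) = -9/2 + C/2)
g(n) = 24 (g(n) = (-9/2 + (½)*(-3))*(-4) = (-9/2 - 3/2)*(-4) = -6*(-4) = 24)
F(Q, Z) = -3*Z + 9*Q*Z (F(Q, Z) = 9*Q*Z - 3*Z = -3*Z + 9*Q*Z)
(g(7/7) + F(11, -3))*96 = (24 + 3*(-3)*(-1 + 3*11))*96 = (24 + 3*(-3)*(-1 + 33))*96 = (24 + 3*(-3)*32)*96 = (24 - 288)*96 = -264*96 = -25344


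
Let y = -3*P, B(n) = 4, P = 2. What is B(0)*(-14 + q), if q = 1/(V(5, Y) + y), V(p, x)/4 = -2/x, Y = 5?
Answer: -1074/19 ≈ -56.526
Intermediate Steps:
V(p, x) = -8/x (V(p, x) = 4*(-2/x) = -8/x)
y = -6 (y = -3*2 = -6)
q = -5/38 (q = 1/(-8/5 - 6) = 1/(-38/5) = -5/38 ≈ -0.13158)
B(0)*(-14 + q) = 4*(-14 - 5/38) = 4*(-537/38) = -1074/19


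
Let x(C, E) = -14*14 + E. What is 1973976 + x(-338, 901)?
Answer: 1974681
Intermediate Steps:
x(C, E) = -196 + E
1973976 + x(-338, 901) = 1973976 + (-196 + 901) = 1973976 + 705 = 1974681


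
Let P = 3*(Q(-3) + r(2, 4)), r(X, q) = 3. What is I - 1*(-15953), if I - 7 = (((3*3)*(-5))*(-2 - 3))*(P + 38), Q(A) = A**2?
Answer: 32610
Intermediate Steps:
P = 36 (P = 3*((-3)**2 + 3) = 3*(9 + 3) = 3*12 = 36)
I = 16657 (I = 7 + (((3*3)*(-5))*(-2 - 3))*(36 + 38) = 7 + ((9*(-5))*(-5))*74 = 7 - 45*(-5)*74 = 7 + 225*74 = 7 + 16650 = 16657)
I - 1*(-15953) = 16657 - 1*(-15953) = 16657 + 15953 = 32610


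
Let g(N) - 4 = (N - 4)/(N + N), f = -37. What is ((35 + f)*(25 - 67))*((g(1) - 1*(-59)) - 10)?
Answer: 4326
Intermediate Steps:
g(N) = 4 + (-4 + N)/(2*N) (g(N) = 4 + (N - 4)/(N + N) = 4 + (-4 + N)/((2*N)) = 4 + (-4 + N)*(1/(2*N)) = 4 + (-4 + N)/(2*N))
((35 + f)*(25 - 67))*((g(1) - 1*(-59)) - 10) = ((35 - 37)*(25 - 67))*(((9/2 - 2/1) - 1*(-59)) - 10) = (-2*(-42))*(((9/2 - 2*1) + 59) - 10) = 84*(((9/2 - 2) + 59) - 10) = 84*((5/2 + 59) - 10) = 84*(123/2 - 10) = 84*(103/2) = 4326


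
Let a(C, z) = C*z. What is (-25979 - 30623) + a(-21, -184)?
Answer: -52738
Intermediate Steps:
(-25979 - 30623) + a(-21, -184) = (-25979 - 30623) - 21*(-184) = -56602 + 3864 = -52738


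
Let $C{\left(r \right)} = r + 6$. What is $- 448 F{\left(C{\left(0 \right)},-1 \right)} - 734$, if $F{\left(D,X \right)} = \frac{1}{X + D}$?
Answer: $- \frac{4118}{5} \approx -823.6$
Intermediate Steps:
$C{\left(r \right)} = 6 + r$
$F{\left(D,X \right)} = \frac{1}{D + X}$
$- 448 F{\left(C{\left(0 \right)},-1 \right)} - 734 = - \frac{448}{\left(6 + 0\right) - 1} - 734 = - \frac{448}{6 - 1} - 734 = - \frac{448}{5} - 734 = - \frac{4118}{5}$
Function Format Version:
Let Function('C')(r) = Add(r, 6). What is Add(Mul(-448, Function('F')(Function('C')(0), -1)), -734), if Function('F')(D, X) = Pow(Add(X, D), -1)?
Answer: Rational(-4118, 5) ≈ -823.60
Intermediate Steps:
Function('C')(r) = Add(6, r)
Function('F')(D, X) = Pow(Add(D, X), -1)
Add(Mul(-448, Function('F')(Function('C')(0), -1)), -734) = Add(Mul(-448, Pow(Add(Add(6, 0), -1), -1)), -734) = Add(Mul(-448, Pow(Add(6, -1), -1)), -734) = Add(Mul(-448, Pow(5, -1)), -734) = Add(Mul(-448, Rational(1, 5)), -734) = Add(Rational(-448, 5), -734) = Rational(-4118, 5)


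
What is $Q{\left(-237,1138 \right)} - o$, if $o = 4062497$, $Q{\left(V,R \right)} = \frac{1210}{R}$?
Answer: $- \frac{2311560188}{569} \approx -4.0625 \cdot 10^{6}$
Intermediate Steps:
$Q{\left(-237,1138 \right)} - o = \frac{1210}{1138} - 4062497 = 1210 \cdot \frac{1}{1138} - 4062497 = \frac{605}{569} - 4062497 = - \frac{2311560188}{569}$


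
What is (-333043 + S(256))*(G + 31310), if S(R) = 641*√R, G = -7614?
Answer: -7648760752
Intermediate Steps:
(-333043 + S(256))*(G + 31310) = (-333043 + 641*√256)*(-7614 + 31310) = (-333043 + 641*16)*23696 = (-333043 + 10256)*23696 = -322787*23696 = -7648760752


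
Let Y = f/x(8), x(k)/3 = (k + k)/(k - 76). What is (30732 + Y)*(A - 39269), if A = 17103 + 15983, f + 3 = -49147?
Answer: -1241066187/2 ≈ -6.2053e+8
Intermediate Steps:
f = -49150 (f = -3 - 49147 = -49150)
A = 33086
x(k) = 6*k/(-76 + k) (x(k) = 3*((k + k)/(k - 76)) = 3*((2*k)/(-76 + k)) = 3*(2*k/(-76 + k)) = 6*k/(-76 + k))
Y = 417775/6 (Y = -49150/(6*8/(-76 + 8)) = -49150/(6*8/(-68)) = -49150/(6*8*(-1/68)) = -49150/(-12/17) = -49150*(-17/12) = 417775/6 ≈ 69629.)
(30732 + Y)*(A - 39269) = (30732 + 417775/6)*(33086 - 39269) = (602167/6)*(-6183) = -1241066187/2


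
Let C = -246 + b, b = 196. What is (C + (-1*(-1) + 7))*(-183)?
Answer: 7686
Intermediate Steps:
C = -50 (C = -246 + 196 = -50)
(C + (-1*(-1) + 7))*(-183) = (-50 + (-1*(-1) + 7))*(-183) = (-50 + (1 + 7))*(-183) = (-50 + 8)*(-183) = -42*(-183) = 7686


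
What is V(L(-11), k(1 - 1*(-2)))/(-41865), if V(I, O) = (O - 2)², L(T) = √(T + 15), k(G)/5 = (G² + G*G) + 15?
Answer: -26569/41865 ≈ -0.63463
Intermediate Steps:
k(G) = 75 + 10*G² (k(G) = 5*((G² + G*G) + 15) = 5*((G² + G²) + 15) = 5*(2*G² + 15) = 5*(15 + 2*G²) = 75 + 10*G²)
L(T) = √(15 + T)
V(I, O) = (-2 + O)²
V(L(-11), k(1 - 1*(-2)))/(-41865) = (-2 + (75 + 10*(1 - 1*(-2))²))²/(-41865) = (-2 + (75 + 10*(1 + 2)²))²*(-1/41865) = (-2 + (75 + 10*3²))²*(-1/41865) = (-2 + (75 + 10*9))²*(-1/41865) = (-2 + (75 + 90))²*(-1/41865) = (-2 + 165)²*(-1/41865) = 163²*(-1/41865) = 26569*(-1/41865) = -26569/41865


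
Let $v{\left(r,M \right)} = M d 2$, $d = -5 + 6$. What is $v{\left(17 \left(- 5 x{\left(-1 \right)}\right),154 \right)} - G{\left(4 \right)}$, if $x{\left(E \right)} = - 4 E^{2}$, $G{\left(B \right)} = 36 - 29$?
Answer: $301$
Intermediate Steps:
$G{\left(B \right)} = 7$
$d = 1$
$v{\left(r,M \right)} = 2 M$ ($v{\left(r,M \right)} = M 1 \cdot 2 = M 2 = 2 M$)
$v{\left(17 \left(- 5 x{\left(-1 \right)}\right),154 \right)} - G{\left(4 \right)} = 2 \cdot 154 - 7 = 308 - 7 = 301$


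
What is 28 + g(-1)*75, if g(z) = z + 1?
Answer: 28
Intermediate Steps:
g(z) = 1 + z
28 + g(-1)*75 = 28 + (1 - 1)*75 = 28 + 0*75 = 28 + 0 = 28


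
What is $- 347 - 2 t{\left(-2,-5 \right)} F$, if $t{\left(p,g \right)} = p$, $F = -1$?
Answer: $1388$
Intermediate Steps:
$- 347 - 2 t{\left(-2,-5 \right)} F = - 347 \left(-2\right) \left(-2\right) \left(-1\right) = - 347 \cdot 4 \left(-1\right) = \left(-347\right) \left(-4\right) = 1388$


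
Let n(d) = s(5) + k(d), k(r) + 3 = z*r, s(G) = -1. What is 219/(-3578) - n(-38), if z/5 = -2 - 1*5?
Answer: -4744647/3578 ≈ -1326.1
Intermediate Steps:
z = -35 (z = 5*(-2 - 1*5) = 5*(-2 - 5) = 5*(-7) = -35)
k(r) = -3 - 35*r
n(d) = -4 - 35*d (n(d) = -1 + (-3 - 35*d) = -4 - 35*d)
219/(-3578) - n(-38) = 219/(-3578) - (-4 - 35*(-38)) = 219*(-1/3578) - (-4 + 1330) = -219/3578 - 1*1326 = -219/3578 - 1326 = -4744647/3578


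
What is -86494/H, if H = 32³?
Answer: -43247/16384 ≈ -2.6396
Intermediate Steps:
H = 32768
-86494/H = -86494/32768 = -86494*1/32768 = -43247/16384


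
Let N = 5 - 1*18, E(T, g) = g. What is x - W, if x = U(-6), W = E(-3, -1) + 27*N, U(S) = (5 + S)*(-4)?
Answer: 356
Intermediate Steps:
U(S) = -20 - 4*S
N = -13 (N = 5 - 18 = -13)
W = -352 (W = -1 + 27*(-13) = -1 - 351 = -352)
x = 4 (x = -20 - 4*(-6) = -20 + 24 = 4)
x - W = 4 - 1*(-352) = 4 + 352 = 356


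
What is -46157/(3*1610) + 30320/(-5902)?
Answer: -209432107/14253330 ≈ -14.694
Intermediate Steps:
-46157/(3*1610) + 30320/(-5902) = -46157/4830 + 30320*(-1/5902) = -46157*1/4830 - 15160/2951 = -46157/4830 - 15160/2951 = -209432107/14253330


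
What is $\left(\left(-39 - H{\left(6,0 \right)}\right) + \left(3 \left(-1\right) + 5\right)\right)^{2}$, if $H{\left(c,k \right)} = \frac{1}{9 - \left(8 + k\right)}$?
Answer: $1444$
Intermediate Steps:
$H{\left(c,k \right)} = \frac{1}{1 - k}$
$\left(\left(-39 - H{\left(6,0 \right)}\right) + \left(3 \left(-1\right) + 5\right)\right)^{2} = \left(\left(-39 - - \frac{1}{-1 + 0}\right) + \left(3 \left(-1\right) + 5\right)\right)^{2} = \left(\left(-39 - - \frac{1}{-1}\right) + \left(-3 + 5\right)\right)^{2} = \left(\left(-39 - \left(-1\right) \left(-1\right)\right) + 2\right)^{2} = \left(\left(-39 - 1\right) + 2\right)^{2} = \left(-40 + 2\right)^{2} = \left(-38\right)^{2} = 1444$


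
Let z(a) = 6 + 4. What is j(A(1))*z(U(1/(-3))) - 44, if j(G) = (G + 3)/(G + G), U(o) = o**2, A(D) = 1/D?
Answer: -24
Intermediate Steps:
A(D) = 1/D
j(G) = (3 + G)/(2*G) (j(G) = (3 + G)/((2*G)) = (3 + G)*(1/(2*G)) = (3 + G)/(2*G))
z(a) = 10
j(A(1))*z(U(1/(-3))) - 44 = ((3 + 1/1)/(2*(1/1)))*10 - 44 = ((1/2)*(3 + 1)/1)*10 - 44 = ((1/2)*1*4)*10 - 44 = 2*10 - 44 = 20 - 44 = -24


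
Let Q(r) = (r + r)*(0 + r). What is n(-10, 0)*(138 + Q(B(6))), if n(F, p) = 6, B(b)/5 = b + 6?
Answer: 44028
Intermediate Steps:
B(b) = 30 + 5*b (B(b) = 5*(b + 6) = 5*(6 + b) = 30 + 5*b)
Q(r) = 2*r² (Q(r) = (2*r)*r = 2*r²)
n(-10, 0)*(138 + Q(B(6))) = 6*(138 + 2*(30 + 5*6)²) = 6*(138 + 2*(30 + 30)²) = 6*(138 + 2*60²) = 6*(138 + 2*3600) = 6*(138 + 7200) = 6*7338 = 44028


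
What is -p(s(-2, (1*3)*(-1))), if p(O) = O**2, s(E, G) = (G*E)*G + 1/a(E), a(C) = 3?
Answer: -2809/9 ≈ -312.11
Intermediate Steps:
s(E, G) = 1/3 + E*G**2 (s(E, G) = (G*E)*G + 1/3 = (E*G)*G + 1/3 = E*G**2 + 1/3 = 1/3 + E*G**2)
-p(s(-2, (1*3)*(-1))) = -(1/3 - 2*((1*3)*(-1))**2)**2 = -(1/3 - 2*(3*(-1))**2)**2 = -(1/3 - 2*(-3)**2)**2 = -(1/3 - 2*9)**2 = -(1/3 - 18)**2 = -(-53/3)**2 = -1*2809/9 = -2809/9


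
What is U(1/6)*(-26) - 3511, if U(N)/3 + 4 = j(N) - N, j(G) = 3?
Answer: -3420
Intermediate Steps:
U(N) = -3 - 3*N (U(N) = -12 + 3*(3 - N) = -12 + (9 - 3*N) = -3 - 3*N)
U(1/6)*(-26) - 3511 = (-3 - 3/6)*(-26) - 3511 = (-3 - 3*⅙)*(-26) - 3511 = (-3 - ½)*(-26) - 3511 = -7/2*(-26) - 3511 = 91 - 3511 = -3420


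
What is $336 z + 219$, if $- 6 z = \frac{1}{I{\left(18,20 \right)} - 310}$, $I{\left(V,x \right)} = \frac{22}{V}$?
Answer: $\frac{87015}{397} \approx 219.18$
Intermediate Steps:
$z = \frac{3}{5558}$ ($z = - \frac{1}{6 \left(\frac{22}{18} - 310\right)} = - \frac{1}{6 \left(22 \cdot \frac{1}{18} - 310\right)} = - \frac{1}{6 \left(\frac{11}{9} - 310\right)} = - \frac{1}{6 \left(- \frac{2779}{9}\right)} = \left(- \frac{1}{6}\right) \left(- \frac{9}{2779}\right) = \frac{3}{5558} \approx 0.00053976$)
$336 z + 219 = 336 \cdot \frac{3}{5558} + 219 = \frac{72}{397} + 219 = \frac{87015}{397}$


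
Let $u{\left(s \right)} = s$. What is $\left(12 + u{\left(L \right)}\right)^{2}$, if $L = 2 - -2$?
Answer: $256$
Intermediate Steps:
$L = 4$ ($L = 2 + 2 = 4$)
$\left(12 + u{\left(L \right)}\right)^{2} = \left(12 + 4\right)^{2} = 16^{2} = 256$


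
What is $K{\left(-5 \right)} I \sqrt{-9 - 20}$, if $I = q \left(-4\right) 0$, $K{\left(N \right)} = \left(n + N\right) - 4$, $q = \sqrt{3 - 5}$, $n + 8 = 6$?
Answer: $0$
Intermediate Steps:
$n = -2$ ($n = -8 + 6 = -2$)
$q = i \sqrt{2}$ ($q = \sqrt{-2} = i \sqrt{2} \approx 1.4142 i$)
$K{\left(N \right)} = -6 + N$ ($K{\left(N \right)} = \left(-2 + N\right) - 4 = -6 + N$)
$I = 0$ ($I = i \sqrt{2} \left(-4\right) 0 = - 4 i \sqrt{2} \cdot 0 = 0$)
$K{\left(-5 \right)} I \sqrt{-9 - 20} = \left(-6 - 5\right) 0 \sqrt{-9 - 20} = \left(-11\right) 0 \sqrt{-29} = 0 i \sqrt{29} = 0$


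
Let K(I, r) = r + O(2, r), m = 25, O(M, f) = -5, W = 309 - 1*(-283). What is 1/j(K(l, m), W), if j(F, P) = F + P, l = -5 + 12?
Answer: 1/612 ≈ 0.0016340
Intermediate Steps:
W = 592 (W = 309 + 283 = 592)
l = 7
K(I, r) = -5 + r (K(I, r) = r - 5 = -5 + r)
1/j(K(l, m), W) = 1/((-5 + 25) + 592) = 1/(20 + 592) = 1/612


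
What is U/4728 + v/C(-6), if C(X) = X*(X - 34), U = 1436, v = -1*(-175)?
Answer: 9767/9456 ≈ 1.0329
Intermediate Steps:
v = 175
C(X) = X*(-34 + X)
U/4728 + v/C(-6) = 1436/4728 + 175/((-6*(-34 - 6))) = 1436*(1/4728) + 175/((-6*(-40))) = 359/1182 + 175/240 = 359/1182 + 175*(1/240) = 359/1182 + 35/48 = 9767/9456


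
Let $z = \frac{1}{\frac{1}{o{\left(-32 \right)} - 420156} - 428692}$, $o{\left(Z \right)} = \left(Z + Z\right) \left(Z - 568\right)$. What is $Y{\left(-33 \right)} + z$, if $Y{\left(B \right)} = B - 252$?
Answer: $- \frac{46641887180361}{163655743153} \approx -285.0$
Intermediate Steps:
$o{\left(Z \right)} = 2 Z \left(-568 + Z\right)$
$Y{\left(B \right)} = -252 + B$
$z = - \frac{381756}{163655743153}$ ($z = \frac{1}{\frac{1}{2 \left(-32\right) \left(-568 - 32\right) - 420156} - 428692} = \frac{1}{\frac{1}{2 \left(-32\right) \left(-600\right) - 420156} - 428692} = \frac{1}{\frac{1}{38400 - 420156} - 428692} = \frac{1}{\frac{1}{-381756} - 428692} = \frac{1}{- \frac{1}{381756} - 428692} = \frac{1}{- \frac{163655743153}{381756}} = - \frac{381756}{163655743153} \approx -2.3327 \cdot 10^{-6}$)
$Y{\left(-33 \right)} + z = \left(-252 - 33\right) - \frac{381756}{163655743153} = -285 - \frac{381756}{163655743153} = - \frac{46641887180361}{163655743153}$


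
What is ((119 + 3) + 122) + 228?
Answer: 472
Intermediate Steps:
((119 + 3) + 122) + 228 = (122 + 122) + 228 = 244 + 228 = 472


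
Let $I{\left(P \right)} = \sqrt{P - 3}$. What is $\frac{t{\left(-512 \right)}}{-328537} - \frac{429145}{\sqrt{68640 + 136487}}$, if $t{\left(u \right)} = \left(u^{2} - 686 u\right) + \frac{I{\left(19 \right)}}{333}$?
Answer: $- \frac{204254212}{109402821} - \frac{429145 \sqrt{205127}}{205127} \approx -949.4$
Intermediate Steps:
$I{\left(P \right)} = \sqrt{-3 + P}$
$t{\left(u \right)} = \frac{4}{333} + u^{2} - 686 u$ ($t{\left(u \right)} = \left(u^{2} - 686 u\right) + \frac{\sqrt{-3 + 19}}{333} = \left(u^{2} - 686 u\right) + \sqrt{16} \cdot \frac{1}{333} = \left(u^{2} - 686 u\right) + 4 \cdot \frac{1}{333} = \left(u^{2} - 686 u\right) + \frac{4}{333} = \frac{4}{333} + u^{2} - 686 u$)
$\frac{t{\left(-512 \right)}}{-328537} - \frac{429145}{\sqrt{68640 + 136487}} = \frac{\frac{4}{333} + \left(-512\right)^{2} - -351232}{-328537} - \frac{429145}{\sqrt{68640 + 136487}} = \left(\frac{4}{333} + 262144 + 351232\right) \left(- \frac{1}{328537}\right) - \frac{429145}{\sqrt{205127}} = \frac{204254212}{333} \left(- \frac{1}{328537}\right) - 429145 \frac{\sqrt{205127}}{205127} = - \frac{204254212}{109402821} - \frac{429145 \sqrt{205127}}{205127}$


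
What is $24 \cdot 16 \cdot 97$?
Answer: $37248$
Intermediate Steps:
$24 \cdot 16 \cdot 97 = 384 \cdot 97 = 37248$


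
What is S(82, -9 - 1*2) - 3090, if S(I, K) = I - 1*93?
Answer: -3101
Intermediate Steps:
S(I, K) = -93 + I (S(I, K) = I - 93 = -93 + I)
S(82, -9 - 1*2) - 3090 = (-93 + 82) - 3090 = -11 - 3090 = -3101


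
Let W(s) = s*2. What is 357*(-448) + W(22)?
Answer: -159892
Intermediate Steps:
W(s) = 2*s
357*(-448) + W(22) = 357*(-448) + 2*22 = -159936 + 44 = -159892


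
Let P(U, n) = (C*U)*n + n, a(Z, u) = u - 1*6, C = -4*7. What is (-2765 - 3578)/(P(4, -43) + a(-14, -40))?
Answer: -6343/4727 ≈ -1.3419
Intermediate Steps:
C = -28
a(Z, u) = -6 + u (a(Z, u) = u - 6 = -6 + u)
P(U, n) = n - 28*U*n (P(U, n) = (-28*U)*n + n = -28*U*n + n = n - 28*U*n)
(-2765 - 3578)/(P(4, -43) + a(-14, -40)) = (-2765 - 3578)/(-43*(1 - 28*4) + (-6 - 40)) = -6343/(-43*(1 - 112) - 46) = -6343/(-43*(-111) - 46) = -6343/(4773 - 46) = -6343/4727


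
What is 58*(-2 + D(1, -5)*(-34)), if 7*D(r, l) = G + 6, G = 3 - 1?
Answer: -16588/7 ≈ -2369.7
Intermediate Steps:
G = 2
D(r, l) = 8/7 (D(r, l) = (2 + 6)/7 = (⅐)*8 = 8/7)
58*(-2 + D(1, -5)*(-34)) = 58*(-2 + (8/7)*(-34)) = 58*(-2 - 272/7) = 58*(-286/7) = -16588/7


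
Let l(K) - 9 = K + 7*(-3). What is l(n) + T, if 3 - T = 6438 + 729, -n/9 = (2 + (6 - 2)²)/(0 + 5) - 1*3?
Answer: -35907/5 ≈ -7181.4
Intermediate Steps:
n = -27/5 (n = -9*((2 + (6 - 2)²)/(0 + 5) - 1*3) = -9*((2 + 4²)/5 - 3) = -9*((2 + 16)*(⅕) - 3) = -9*(18*(⅕) - 3) = -9*(18/5 - 3) = -9*⅗ = -27/5 ≈ -5.4000)
l(K) = -12 + K (l(K) = 9 + (K + 7*(-3)) = 9 + (K - 21) = 9 + (-21 + K) = -12 + K)
T = -7164 (T = 3 - (6438 + 729) = 3 - 1*7167 = 3 - 7167 = -7164)
l(n) + T = (-12 - 27/5) - 7164 = -87/5 - 7164 = -35907/5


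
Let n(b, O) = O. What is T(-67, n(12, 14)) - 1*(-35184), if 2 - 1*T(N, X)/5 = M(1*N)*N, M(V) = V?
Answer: 12749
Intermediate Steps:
T(N, X) = 10 - 5*N² (T(N, X) = 10 - 5*1*N*N = 10 - 5*N*N = 10 - 5*N²)
T(-67, n(12, 14)) - 1*(-35184) = (10 - 5*(-67)²) - 1*(-35184) = (10 - 5*4489) + 35184 = (10 - 22445) + 35184 = -22435 + 35184 = 12749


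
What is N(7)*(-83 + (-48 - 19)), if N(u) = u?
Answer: -1050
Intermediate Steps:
N(7)*(-83 + (-48 - 19)) = 7*(-83 + (-48 - 19)) = 7*(-83 - 67) = 7*(-150) = -1050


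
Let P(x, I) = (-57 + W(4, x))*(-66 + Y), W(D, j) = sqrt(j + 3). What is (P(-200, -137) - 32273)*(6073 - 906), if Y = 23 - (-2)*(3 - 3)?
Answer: -154090274 - 222181*I*sqrt(197) ≈ -1.5409e+8 - 3.1185e+6*I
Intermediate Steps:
W(D, j) = sqrt(3 + j)
Y = 23 (Y = 23 - (-2)*0 = 23 - 1*0 = 23 + 0 = 23)
P(x, I) = 2451 - 43*sqrt(3 + x) (P(x, I) = (-57 + sqrt(3 + x))*(-66 + 23) = (-57 + sqrt(3 + x))*(-43) = 2451 - 43*sqrt(3 + x))
(P(-200, -137) - 32273)*(6073 - 906) = ((2451 - 43*sqrt(3 - 200)) - 32273)*(6073 - 906) = ((2451 - 43*I*sqrt(197)) - 32273)*5167 = (-29822 - 43*I*sqrt(197))*5167 = -154090274 - 222181*I*sqrt(197)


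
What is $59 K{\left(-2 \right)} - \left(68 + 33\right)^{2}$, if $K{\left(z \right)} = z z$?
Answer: $-9965$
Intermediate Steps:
$K{\left(z \right)} = z^{2}$
$59 K{\left(-2 \right)} - \left(68 + 33\right)^{2} = 59 \left(-2\right)^{2} - \left(68 + 33\right)^{2} = 59 \cdot 4 - 101^{2} = 236 - 10201 = -9965$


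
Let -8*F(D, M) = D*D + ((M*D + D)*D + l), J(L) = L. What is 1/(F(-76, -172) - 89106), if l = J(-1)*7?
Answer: 8/269079 ≈ 2.9731e-5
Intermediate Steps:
l = -7 (l = -1*7 = -7)
F(D, M) = 7/8 - D²/8 - D*(D + D*M)/8 (F(D, M) = -(D*D + ((M*D + D)*D - 7))/8 = -(D² + ((D*M + D)*D - 7))/8 = -(D² + ((D + D*M)*D - 7))/8 = -(D² + (D*(D + D*M) - 7))/8 = -(D² + (-7 + D*(D + D*M)))/8 = -(-7 + D² + D*(D + D*M))/8 = 7/8 - D²/8 - D*(D + D*M)/8)
1/(F(-76, -172) - 89106) = 1/((7/8 - ¼*(-76)² - ⅛*(-172)*(-76)²) - 89106) = 1/((7/8 - ¼*5776 - ⅛*(-172)*5776) - 89106) = 1/((7/8 - 1444 + 124184) - 89106) = 1/(981927/8 - 89106) = 1/(269079/8) = 8/269079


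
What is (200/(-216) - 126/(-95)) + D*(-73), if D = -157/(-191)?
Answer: -29201308/489915 ≈ -59.605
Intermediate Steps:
D = 157/191 (D = -157*(-1/191) = 157/191 ≈ 0.82199)
(200/(-216) - 126/(-95)) + D*(-73) = (200/(-216) - 126/(-95)) + (157/191)*(-73) = (200*(-1/216) - 126*(-1/95)) - 11461/191 = (-25/27 + 126/95) - 11461/191 = 1027/2565 - 11461/191 = -29201308/489915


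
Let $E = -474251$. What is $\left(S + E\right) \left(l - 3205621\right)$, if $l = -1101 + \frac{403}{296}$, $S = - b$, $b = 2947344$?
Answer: $\frac{3247741393727855}{296} \approx 1.0972 \cdot 10^{13}$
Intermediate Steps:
$S = -2947344$ ($S = \left(-1\right) 2947344 = -2947344$)
$l = - \frac{325493}{296}$ ($l = -1101 + 403 \cdot \frac{1}{296} = -1101 + \frac{403}{296} = - \frac{325493}{296} \approx -1099.6$)
$\left(S + E\right) \left(l - 3205621\right) = \left(-2947344 - 474251\right) \left(- \frac{325493}{296} - 3205621\right) = \left(-3421595\right) \left(- \frac{949189309}{296}\right) = \frac{3247741393727855}{296}$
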